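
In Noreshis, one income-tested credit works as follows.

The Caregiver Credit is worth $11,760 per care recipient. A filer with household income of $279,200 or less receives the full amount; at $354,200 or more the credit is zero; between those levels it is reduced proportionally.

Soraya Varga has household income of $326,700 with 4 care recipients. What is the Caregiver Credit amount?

Caregiver Credit: base = 4 × $11,760 = $47,040. $326,700 is $47,500 into a $75,000 phase-out range, leaving 27,500/75,000 of the credit: $47,040 × 27,500/75,000 = $17,248.

$17,248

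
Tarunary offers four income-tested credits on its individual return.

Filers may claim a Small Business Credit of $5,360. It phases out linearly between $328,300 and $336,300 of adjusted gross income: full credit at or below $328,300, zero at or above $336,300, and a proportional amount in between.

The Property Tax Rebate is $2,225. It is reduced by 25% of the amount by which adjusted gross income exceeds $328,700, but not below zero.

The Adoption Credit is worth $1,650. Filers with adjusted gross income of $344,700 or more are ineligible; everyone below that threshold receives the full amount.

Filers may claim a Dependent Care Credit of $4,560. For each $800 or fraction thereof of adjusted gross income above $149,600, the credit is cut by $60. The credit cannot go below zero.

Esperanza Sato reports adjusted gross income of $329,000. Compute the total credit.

Small Business Credit: $329,000 is $700 into a $8,000 phase-out range, leaving 7,300/8,000 of the credit: $5,360 × 7,300/8,000 = $4,891.
Property Tax Rebate: 25% of the $300 excess over $328,700 is $75; credit = $2,225 − $75 = $2,150.
Adoption Credit: $329,000 is below the $344,700 cutoff, so the full $1,650 applies.
Dependent Care Credit: income exceeds $149,600 by $179,400 → 225 increments × $60 = $13,500 ≥ base, so the credit is $0.
Total: $4,891 + $2,150 + $1,650 + $0 = $8,691.

$8,691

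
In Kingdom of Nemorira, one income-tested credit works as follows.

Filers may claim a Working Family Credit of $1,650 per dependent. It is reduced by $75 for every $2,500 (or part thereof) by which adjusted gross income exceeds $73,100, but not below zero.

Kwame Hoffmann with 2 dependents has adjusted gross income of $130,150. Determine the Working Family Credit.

Working Family Credit: base = 2 × $1,650 = $3,300. income exceeds $73,100 by $57,050, which is 23 full-or-partial $2,500 increments; reduction = 23 × $75 = $1,725, leaving $1,575.

$1,575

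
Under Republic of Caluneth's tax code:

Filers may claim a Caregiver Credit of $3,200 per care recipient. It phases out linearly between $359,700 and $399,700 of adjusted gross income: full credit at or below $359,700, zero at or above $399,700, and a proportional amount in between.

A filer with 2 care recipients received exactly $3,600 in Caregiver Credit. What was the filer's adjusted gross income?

$377,200

Full credit = 2 × $3,200 = $6,400.
$3,600 is 3,600/6,400 of the full $6,400, so 2,800/6,400 of the $40,000 range has been used: income = $359,700 + $40,000 × 2,800/6,400 = $377,200.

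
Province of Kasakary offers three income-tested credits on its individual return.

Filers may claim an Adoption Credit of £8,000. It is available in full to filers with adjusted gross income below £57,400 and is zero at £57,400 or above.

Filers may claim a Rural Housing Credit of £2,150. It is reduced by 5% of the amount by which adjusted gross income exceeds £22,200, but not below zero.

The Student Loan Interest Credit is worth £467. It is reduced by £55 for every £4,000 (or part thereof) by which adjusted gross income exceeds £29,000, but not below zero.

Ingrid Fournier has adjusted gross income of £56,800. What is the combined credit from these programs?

£8,502

Adoption Credit: £56,800 is below the £57,400 cutoff, so the full £8,000 applies.
Rural Housing Credit: 5% of the £34,600 excess over £22,200 is £1,730; credit = £2,150 − £1,730 = £420.
Student Loan Interest Credit: income exceeds £29,000 by £27,800, which is 7 full-or-partial £4,000 increments; reduction = 7 × £55 = £385, leaving £82.
Total: £8,000 + £420 + £82 = £8,502.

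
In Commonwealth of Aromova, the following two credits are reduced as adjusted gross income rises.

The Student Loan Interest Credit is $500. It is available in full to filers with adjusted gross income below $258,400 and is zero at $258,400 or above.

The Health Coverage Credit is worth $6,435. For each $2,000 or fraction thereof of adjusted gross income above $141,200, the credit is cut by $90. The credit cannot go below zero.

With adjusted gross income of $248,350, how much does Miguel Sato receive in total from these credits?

Student Loan Interest Credit: $248,350 is below the $258,400 cutoff, so the full $500 applies.
Health Coverage Credit: income exceeds $141,200 by $107,150, which is 54 full-or-partial $2,000 increments; reduction = 54 × $90 = $4,860, leaving $1,575.
Total: $500 + $1,575 = $2,075.

$2,075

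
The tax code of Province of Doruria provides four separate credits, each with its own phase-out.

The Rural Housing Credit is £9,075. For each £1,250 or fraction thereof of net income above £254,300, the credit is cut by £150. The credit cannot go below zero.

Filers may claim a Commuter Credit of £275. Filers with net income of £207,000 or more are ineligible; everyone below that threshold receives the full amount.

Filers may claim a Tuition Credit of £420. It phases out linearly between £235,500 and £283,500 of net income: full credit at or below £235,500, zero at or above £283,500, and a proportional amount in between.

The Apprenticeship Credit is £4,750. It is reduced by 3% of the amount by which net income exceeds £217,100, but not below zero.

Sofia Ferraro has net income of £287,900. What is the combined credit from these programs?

Rural Housing Credit: income exceeds £254,300 by £33,600, which is 27 full-or-partial £1,250 increments; reduction = 27 × £150 = £4,050, leaving £5,025.
Commuter Credit: £287,900 meets or exceeds the £207,000 cutoff, so the credit is £0.
Tuition Credit: £287,900 is at or above £283,500, so the credit is £0.
Apprenticeship Credit: 3% of the £70,800 excess over £217,100 is £2,124; credit = £4,750 − £2,124 = £2,626.
Total: £5,025 + £0 + £0 + £2,626 = £7,651.

£7,651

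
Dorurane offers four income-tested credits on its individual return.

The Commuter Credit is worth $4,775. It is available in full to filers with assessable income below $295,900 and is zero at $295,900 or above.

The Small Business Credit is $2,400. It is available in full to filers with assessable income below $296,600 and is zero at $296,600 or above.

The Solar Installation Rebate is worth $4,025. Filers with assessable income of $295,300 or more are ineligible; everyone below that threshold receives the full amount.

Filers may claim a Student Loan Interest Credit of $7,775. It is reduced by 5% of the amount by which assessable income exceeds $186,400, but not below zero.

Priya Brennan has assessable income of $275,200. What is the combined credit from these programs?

$14,535

Commuter Credit: $275,200 is below the $295,900 cutoff, so the full $4,775 applies.
Small Business Credit: $275,200 is below the $296,600 cutoff, so the full $2,400 applies.
Solar Installation Rebate: $275,200 is below the $295,300 cutoff, so the full $4,025 applies.
Student Loan Interest Credit: 5% of the $88,800 excess over $186,400 is $4,440; credit = $7,775 − $4,440 = $3,335.
Total: $4,775 + $2,400 + $4,025 + $3,335 = $14,535.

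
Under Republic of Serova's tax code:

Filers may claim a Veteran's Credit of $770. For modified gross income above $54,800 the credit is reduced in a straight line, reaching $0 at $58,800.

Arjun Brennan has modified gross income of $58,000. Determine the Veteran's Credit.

Veteran's Credit: $58,000 is $3,200 into a $4,000 phase-out range, leaving 800/4,000 of the credit: $770 × 800/4,000 = $154.

$154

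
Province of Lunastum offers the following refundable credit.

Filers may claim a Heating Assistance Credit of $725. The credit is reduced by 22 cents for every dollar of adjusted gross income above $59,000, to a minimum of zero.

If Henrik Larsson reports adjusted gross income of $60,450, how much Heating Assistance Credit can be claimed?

$406

Heating Assistance Credit: 22% of the $1,450 excess over $59,000 is $319; credit = $725 − $319 = $406.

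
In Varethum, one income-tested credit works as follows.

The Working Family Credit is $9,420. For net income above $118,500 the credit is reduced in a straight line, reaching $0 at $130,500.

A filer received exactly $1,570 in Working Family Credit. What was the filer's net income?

$128,500

$1,570 is 1,570/9,420 of the full $9,420, so 7,850/9,420 of the $12,000 range has been used: income = $118,500 + $12,000 × 7,850/9,420 = $128,500.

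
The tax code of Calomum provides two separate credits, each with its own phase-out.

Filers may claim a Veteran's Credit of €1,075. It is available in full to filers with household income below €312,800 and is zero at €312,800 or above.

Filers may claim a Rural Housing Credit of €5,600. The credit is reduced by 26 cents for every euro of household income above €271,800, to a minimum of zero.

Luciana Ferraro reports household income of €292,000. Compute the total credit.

€1,423

Veteran's Credit: €292,000 is below the €312,800 cutoff, so the full €1,075 applies.
Rural Housing Credit: 26% of the €20,200 excess over €271,800 is €5,252; credit = €5,600 − €5,252 = €348.
Total: €1,075 + €348 = €1,423.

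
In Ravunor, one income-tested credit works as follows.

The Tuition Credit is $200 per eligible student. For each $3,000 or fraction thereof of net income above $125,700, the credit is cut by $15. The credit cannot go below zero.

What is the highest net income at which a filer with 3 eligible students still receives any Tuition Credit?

$242,700

Full credit = 3 × $200 = $600.
After 39 increments the reduction is 39 × $15 = $585, leaving $15; one more increment wipes it out. Increment 39 ends at excess 39 × $3,000 = $117,000, so the highest qualifying income is $125,700 + $117,000 = $242,700.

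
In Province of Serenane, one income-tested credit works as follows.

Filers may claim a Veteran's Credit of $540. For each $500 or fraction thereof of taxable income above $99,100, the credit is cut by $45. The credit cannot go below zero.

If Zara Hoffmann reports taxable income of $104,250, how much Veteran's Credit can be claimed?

$45

Veteran's Credit: income exceeds $99,100 by $5,150, which is 11 full-or-partial $500 increments; reduction = 11 × $45 = $495, leaving $45.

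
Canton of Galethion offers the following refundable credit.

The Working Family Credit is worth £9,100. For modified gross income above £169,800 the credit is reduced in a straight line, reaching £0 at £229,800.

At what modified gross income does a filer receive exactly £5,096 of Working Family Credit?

£5,096 is 5,096/9,100 of the full £9,100, so 4,004/9,100 of the £60,000 range has been used: income = £169,800 + £60,000 × 4,004/9,100 = £196,200.

£196,200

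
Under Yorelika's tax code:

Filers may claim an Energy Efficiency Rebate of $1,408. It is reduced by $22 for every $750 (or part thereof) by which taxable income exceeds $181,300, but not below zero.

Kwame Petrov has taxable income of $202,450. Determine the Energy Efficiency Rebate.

Energy Efficiency Rebate: income exceeds $181,300 by $21,150, which is 29 full-or-partial $750 increments; reduction = 29 × $22 = $638, leaving $770.

$770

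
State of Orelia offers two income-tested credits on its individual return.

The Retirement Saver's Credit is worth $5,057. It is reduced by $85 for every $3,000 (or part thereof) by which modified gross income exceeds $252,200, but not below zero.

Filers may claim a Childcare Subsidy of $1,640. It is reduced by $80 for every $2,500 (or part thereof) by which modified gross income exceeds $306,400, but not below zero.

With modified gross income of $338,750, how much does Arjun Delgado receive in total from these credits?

$3,192

Retirement Saver's Credit: income exceeds $252,200 by $86,550, which is 29 full-or-partial $3,000 increments; reduction = 29 × $85 = $2,465, leaving $2,592.
Childcare Subsidy: income exceeds $306,400 by $32,350, which is 13 full-or-partial $2,500 increments; reduction = 13 × $80 = $1,040, leaving $600.
Total: $2,592 + $600 = $3,192.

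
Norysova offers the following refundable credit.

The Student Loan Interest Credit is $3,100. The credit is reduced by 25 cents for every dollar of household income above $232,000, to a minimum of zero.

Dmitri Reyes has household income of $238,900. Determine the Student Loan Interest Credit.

$1,375

Student Loan Interest Credit: 25% of the $6,900 excess over $232,000 is $1,725; credit = $3,100 − $1,725 = $1,375.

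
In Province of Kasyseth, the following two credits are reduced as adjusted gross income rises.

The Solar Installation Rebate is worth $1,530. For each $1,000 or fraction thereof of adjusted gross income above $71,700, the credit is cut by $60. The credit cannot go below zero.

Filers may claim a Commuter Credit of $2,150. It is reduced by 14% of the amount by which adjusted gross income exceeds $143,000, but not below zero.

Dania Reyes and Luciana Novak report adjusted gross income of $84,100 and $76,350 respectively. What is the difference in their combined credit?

$480

Dania ($84,100): Solar Installation Rebate: income exceeds $71,700 by $12,400, which is 13 full-or-partial $1,000 increments; reduction = 13 × $60 = $780, leaving $750. Commuter Credit: $84,100 is at or below the $143,000 threshold, so the full $2,150 applies. total $750 + $2,150 = $2,900
Luciana ($76,350): Solar Installation Rebate: income exceeds $71,700 by $4,650, which is 5 full-or-partial $1,000 increments; reduction = 5 × $60 = $300, leaving $1,230. Commuter Credit: $76,350 is at or below the $143,000 threshold, so the full $2,150 applies. total $1,230 + $2,150 = $3,380
Difference: |$2,900 − $3,380| = $480.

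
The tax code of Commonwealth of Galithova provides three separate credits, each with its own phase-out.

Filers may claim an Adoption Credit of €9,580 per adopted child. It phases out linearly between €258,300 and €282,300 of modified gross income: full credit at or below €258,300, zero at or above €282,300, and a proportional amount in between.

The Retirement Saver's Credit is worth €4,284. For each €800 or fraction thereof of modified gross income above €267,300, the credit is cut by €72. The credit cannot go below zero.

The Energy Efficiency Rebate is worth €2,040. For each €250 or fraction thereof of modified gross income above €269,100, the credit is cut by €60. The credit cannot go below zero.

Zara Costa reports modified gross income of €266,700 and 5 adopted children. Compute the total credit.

€37,459

Adoption Credit: base = 5 × €9,580 = €47,900. €266,700 is €8,400 into a €24,000 phase-out range, leaving 15,600/24,000 of the credit: €47,900 × 15,600/24,000 = €31,135.
Retirement Saver's Credit: €266,700 is at or below the €267,300 threshold, so the full €4,284 applies.
Energy Efficiency Rebate: €266,700 is at or below the €269,100 threshold, so the full €2,040 applies.
Total: €31,135 + €4,284 + €2,040 = €37,459.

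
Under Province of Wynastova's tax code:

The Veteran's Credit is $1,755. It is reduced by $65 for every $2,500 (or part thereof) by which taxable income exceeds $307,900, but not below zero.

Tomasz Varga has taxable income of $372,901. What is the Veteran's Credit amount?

Veteran's Credit: income exceeds $307,900 by $65,001 → 27 increments × $65 = $1,755 ≥ base, so the credit is $0.

$0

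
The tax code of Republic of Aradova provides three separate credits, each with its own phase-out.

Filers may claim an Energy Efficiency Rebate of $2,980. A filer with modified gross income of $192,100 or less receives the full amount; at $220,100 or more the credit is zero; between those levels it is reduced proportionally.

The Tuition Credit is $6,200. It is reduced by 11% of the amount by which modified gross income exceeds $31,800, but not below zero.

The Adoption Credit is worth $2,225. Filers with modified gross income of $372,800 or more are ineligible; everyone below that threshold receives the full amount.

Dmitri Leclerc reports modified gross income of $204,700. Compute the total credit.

$3,864

Energy Efficiency Rebate: $204,700 is $12,600 into a $28,000 phase-out range, leaving 15,400/28,000 of the credit: $2,980 × 15,400/28,000 = $1,639.
Tuition Credit: 11% of the $172,900 excess over $31,800 is $19,019 ≥ base, so the credit is $0.
Adoption Credit: $204,700 is below the $372,800 cutoff, so the full $2,225 applies.
Total: $1,639 + $0 + $2,225 = $3,864.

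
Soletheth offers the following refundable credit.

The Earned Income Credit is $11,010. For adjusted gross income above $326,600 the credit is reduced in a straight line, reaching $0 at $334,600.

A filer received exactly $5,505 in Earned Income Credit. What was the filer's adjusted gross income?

$330,600

$5,505 is 5,505/11,010 of the full $11,010, so 5,505/11,010 of the $8,000 range has been used: income = $326,600 + $8,000 × 5,505/11,010 = $330,600.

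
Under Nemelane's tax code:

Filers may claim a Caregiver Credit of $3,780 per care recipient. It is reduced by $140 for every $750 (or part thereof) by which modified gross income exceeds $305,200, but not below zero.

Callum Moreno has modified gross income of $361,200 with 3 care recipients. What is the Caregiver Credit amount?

Caregiver Credit: base = 3 × $3,780 = $11,340. income exceeds $305,200 by $56,000, which is 75 full-or-partial $750 increments; reduction = 75 × $140 = $10,500, leaving $840.

$840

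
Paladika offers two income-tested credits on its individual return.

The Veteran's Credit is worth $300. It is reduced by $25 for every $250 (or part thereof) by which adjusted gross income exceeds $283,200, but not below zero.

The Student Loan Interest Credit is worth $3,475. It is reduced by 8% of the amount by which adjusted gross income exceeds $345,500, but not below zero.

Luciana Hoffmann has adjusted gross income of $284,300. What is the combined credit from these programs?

Veteran's Credit: income exceeds $283,200 by $1,100, which is 5 full-or-partial $250 increments; reduction = 5 × $25 = $125, leaving $175.
Student Loan Interest Credit: $284,300 is at or below the $345,500 threshold, so the full $3,475 applies.
Total: $175 + $3,475 = $3,650.

$3,650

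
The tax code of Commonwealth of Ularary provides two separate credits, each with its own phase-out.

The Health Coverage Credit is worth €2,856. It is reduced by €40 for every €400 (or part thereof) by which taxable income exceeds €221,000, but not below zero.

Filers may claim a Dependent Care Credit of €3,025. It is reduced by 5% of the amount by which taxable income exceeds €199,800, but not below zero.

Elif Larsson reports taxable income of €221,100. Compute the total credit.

Health Coverage Credit: income exceeds €221,000 by €100, which is 1 full-or-partial €400 increment; reduction = 1 × €40 = €40, leaving €2,816.
Dependent Care Credit: 5% of the €21,300 excess over €199,800 is €1,065; credit = €3,025 − €1,065 = €1,960.
Total: €2,816 + €1,960 = €4,776.

€4,776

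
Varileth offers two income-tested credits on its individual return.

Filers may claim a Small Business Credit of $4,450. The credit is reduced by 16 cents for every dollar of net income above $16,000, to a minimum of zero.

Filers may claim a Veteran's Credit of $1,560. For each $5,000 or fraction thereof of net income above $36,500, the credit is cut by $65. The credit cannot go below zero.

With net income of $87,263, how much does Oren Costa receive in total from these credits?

Small Business Credit: 16% of the $71,263 excess over $16,000 is $11,402.08 ≥ base, so the credit is $0.
Veteran's Credit: income exceeds $36,500 by $50,763, which is 11 full-or-partial $5,000 increments; reduction = 11 × $65 = $715, leaving $845.
Total: $0 + $845 = $845.

$845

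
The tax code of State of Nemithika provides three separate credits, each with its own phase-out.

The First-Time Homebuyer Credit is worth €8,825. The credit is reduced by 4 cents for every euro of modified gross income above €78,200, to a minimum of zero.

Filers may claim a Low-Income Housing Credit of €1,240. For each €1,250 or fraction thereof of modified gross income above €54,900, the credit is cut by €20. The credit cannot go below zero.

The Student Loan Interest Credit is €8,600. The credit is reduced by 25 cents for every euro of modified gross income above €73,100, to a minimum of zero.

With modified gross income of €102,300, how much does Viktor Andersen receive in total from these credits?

€9,641

First-Time Homebuyer Credit: 4% of the €24,100 excess over €78,200 is €964; credit = €8,825 − €964 = €7,861.
Low-Income Housing Credit: income exceeds €54,900 by €47,400, which is 38 full-or-partial €1,250 increments; reduction = 38 × €20 = €760, leaving €480.
Student Loan Interest Credit: 25% of the €29,200 excess over €73,100 is €7,300; credit = €8,600 − €7,300 = €1,300.
Total: €7,861 + €480 + €1,300 = €9,641.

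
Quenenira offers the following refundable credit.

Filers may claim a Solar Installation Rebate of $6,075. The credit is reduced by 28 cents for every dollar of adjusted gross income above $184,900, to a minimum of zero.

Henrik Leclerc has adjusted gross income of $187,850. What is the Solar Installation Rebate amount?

Solar Installation Rebate: 28% of the $2,950 excess over $184,900 is $826; credit = $6,075 − $826 = $5,249.

$5,249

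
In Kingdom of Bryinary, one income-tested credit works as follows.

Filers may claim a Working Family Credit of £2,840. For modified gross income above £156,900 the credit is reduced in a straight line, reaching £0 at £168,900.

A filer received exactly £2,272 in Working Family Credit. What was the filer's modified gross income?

£159,300

£2,272 is 2,272/2,840 of the full £2,840, so 568/2,840 of the £12,000 range has been used: income = £156,900 + £12,000 × 568/2,840 = £159,300.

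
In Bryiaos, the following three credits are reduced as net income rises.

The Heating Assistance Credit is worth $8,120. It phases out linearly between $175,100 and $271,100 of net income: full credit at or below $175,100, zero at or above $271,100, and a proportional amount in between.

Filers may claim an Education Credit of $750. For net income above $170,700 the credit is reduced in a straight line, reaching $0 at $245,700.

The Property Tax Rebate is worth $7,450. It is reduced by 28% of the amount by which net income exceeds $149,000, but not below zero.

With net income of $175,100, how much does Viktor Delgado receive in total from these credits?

$8,968

Heating Assistance Credit: $175,100 is at or below the $175,100 threshold, so the full $8,120 applies.
Education Credit: $175,100 is $4,400 into a $75,000 phase-out range, leaving 70,600/75,000 of the credit: $750 × 70,600/75,000 = $706.
Property Tax Rebate: 28% of the $26,100 excess over $149,000 is $7,308; credit = $7,450 − $7,308 = $142.
Total: $8,120 + $706 + $142 = $8,968.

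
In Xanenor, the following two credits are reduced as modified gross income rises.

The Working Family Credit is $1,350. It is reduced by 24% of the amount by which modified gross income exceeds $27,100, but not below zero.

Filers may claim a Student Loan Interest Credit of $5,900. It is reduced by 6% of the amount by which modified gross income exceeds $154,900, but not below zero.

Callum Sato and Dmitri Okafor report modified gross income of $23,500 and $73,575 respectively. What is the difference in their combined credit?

Callum ($23,500): Working Family Credit: $23,500 is at or below the $27,100 threshold, so the full $1,350 applies. Student Loan Interest Credit: $23,500 is at or below the $154,900 threshold, so the full $5,900 applies. total $1,350 + $5,900 = $7,250
Dmitri ($73,575): Working Family Credit: 24% of the $46,475 excess over $27,100 is $11,154 ≥ base, so the credit is $0. Student Loan Interest Credit: $73,575 is at or below the $154,900 threshold, so the full $5,900 applies. total $0 + $5,900 = $5,900
Difference: |$7,250 − $5,900| = $1,350.

$1,350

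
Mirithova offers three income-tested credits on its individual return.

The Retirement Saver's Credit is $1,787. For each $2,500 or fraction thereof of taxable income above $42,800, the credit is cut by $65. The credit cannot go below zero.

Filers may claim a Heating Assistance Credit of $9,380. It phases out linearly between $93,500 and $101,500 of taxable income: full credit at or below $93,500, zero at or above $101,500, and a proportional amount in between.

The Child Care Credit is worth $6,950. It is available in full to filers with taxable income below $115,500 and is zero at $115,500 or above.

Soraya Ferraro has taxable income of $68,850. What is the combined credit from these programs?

Retirement Saver's Credit: income exceeds $42,800 by $26,050, which is 11 full-or-partial $2,500 increments; reduction = 11 × $65 = $715, leaving $1,072.
Heating Assistance Credit: $68,850 is at or below the $93,500 threshold, so the full $9,380 applies.
Child Care Credit: $68,850 is below the $115,500 cutoff, so the full $6,950 applies.
Total: $1,072 + $9,380 + $6,950 = $17,402.

$17,402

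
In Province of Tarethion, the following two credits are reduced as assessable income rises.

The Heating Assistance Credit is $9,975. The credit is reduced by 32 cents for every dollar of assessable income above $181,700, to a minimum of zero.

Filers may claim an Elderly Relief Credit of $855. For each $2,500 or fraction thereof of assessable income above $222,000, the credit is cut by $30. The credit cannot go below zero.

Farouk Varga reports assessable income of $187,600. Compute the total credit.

$8,942

Heating Assistance Credit: 32% of the $5,900 excess over $181,700 is $1,888; credit = $9,975 − $1,888 = $8,087.
Elderly Relief Credit: $187,600 is at or below the $222,000 threshold, so the full $855 applies.
Total: $8,087 + $855 = $8,942.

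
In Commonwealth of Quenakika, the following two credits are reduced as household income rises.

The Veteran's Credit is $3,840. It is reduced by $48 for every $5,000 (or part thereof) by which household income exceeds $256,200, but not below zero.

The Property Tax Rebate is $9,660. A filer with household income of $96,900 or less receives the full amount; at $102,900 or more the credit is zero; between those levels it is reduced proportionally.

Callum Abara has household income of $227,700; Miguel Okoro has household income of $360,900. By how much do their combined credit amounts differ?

$1,008

Callum ($227,700): Veteran's Credit: $227,700 is at or below the $256,200 threshold, so the full $3,840 applies. Property Tax Rebate: $227,700 is at or above $102,900, so the credit is $0. total $3,840 + $0 = $3,840
Miguel ($360,900): Veteran's Credit: income exceeds $256,200 by $104,700, which is 21 full-or-partial $5,000 increments; reduction = 21 × $48 = $1,008, leaving $2,832. Property Tax Rebate: $360,900 is at or above $102,900, so the credit is $0. total $2,832 + $0 = $2,832
Difference: |$3,840 − $2,832| = $1,008.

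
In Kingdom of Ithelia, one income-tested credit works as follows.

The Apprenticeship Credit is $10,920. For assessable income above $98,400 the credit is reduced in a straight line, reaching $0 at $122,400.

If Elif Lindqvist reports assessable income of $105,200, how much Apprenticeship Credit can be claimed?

Apprenticeship Credit: $105,200 is $6,800 into a $24,000 phase-out range, leaving 17,200/24,000 of the credit: $10,920 × 17,200/24,000 = $7,826.

$7,826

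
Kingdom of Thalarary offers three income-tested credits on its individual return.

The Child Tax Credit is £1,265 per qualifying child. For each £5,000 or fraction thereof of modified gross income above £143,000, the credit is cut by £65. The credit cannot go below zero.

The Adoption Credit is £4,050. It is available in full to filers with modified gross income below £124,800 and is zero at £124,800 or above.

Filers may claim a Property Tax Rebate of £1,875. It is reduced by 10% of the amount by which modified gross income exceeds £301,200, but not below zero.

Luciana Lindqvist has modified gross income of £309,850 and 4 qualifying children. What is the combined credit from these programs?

Child Tax Credit: base = 4 × £1,265 = £5,060. income exceeds £143,000 by £166,850, which is 34 full-or-partial £5,000 increments; reduction = 34 × £65 = £2,210, leaving £2,850.
Adoption Credit: £309,850 meets or exceeds the £124,800 cutoff, so the credit is £0.
Property Tax Rebate: 10% of the £8,650 excess over £301,200 is £865; credit = £1,875 − £865 = £1,010.
Total: £2,850 + £0 + £1,010 = £3,860.

£3,860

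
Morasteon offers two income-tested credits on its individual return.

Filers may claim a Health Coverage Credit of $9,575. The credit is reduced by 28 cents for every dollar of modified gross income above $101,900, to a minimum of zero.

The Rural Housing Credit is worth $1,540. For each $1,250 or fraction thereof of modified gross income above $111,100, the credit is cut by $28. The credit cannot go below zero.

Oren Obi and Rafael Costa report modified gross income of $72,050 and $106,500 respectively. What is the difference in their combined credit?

$1,288

Oren ($72,050): Health Coverage Credit: $72,050 is at or below the $101,900 threshold, so the full $9,575 applies. Rural Housing Credit: $72,050 is at or below the $111,100 threshold, so the full $1,540 applies. total $9,575 + $1,540 = $11,115
Rafael ($106,500): Health Coverage Credit: 28% of the $4,600 excess over $101,900 is $1,288; credit = $9,575 − $1,288 = $8,287. Rural Housing Credit: $106,500 is at or below the $111,100 threshold, so the full $1,540 applies. total $8,287 + $1,540 = $9,827
Difference: |$11,115 − $9,827| = $1,288.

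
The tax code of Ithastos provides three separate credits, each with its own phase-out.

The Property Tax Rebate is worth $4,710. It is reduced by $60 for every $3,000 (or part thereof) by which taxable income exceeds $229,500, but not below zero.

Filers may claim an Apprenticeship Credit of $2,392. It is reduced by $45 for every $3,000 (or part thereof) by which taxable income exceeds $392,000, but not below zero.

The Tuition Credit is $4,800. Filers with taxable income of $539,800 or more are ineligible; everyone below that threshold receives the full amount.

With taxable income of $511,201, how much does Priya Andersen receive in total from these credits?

Property Tax Rebate: income exceeds $229,500 by $281,701 → 94 increments × $60 = $5,640 ≥ base, so the credit is $0.
Apprenticeship Credit: income exceeds $392,000 by $119,201, which is 40 full-or-partial $3,000 increments; reduction = 40 × $45 = $1,800, leaving $592.
Tuition Credit: $511,201 is below the $539,800 cutoff, so the full $4,800 applies.
Total: $0 + $592 + $4,800 = $5,392.

$5,392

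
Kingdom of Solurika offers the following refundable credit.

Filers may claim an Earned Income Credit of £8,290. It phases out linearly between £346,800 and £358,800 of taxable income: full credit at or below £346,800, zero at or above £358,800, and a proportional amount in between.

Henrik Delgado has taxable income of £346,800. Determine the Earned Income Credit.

£8,290

Earned Income Credit: £346,800 is at or below the £346,800 threshold, so the full £8,290 applies.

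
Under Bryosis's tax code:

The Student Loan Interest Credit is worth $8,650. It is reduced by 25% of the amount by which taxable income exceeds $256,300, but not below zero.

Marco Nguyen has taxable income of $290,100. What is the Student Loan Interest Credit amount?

$200

Student Loan Interest Credit: 25% of the $33,800 excess over $256,300 is $8,450; credit = $8,650 − $8,450 = $200.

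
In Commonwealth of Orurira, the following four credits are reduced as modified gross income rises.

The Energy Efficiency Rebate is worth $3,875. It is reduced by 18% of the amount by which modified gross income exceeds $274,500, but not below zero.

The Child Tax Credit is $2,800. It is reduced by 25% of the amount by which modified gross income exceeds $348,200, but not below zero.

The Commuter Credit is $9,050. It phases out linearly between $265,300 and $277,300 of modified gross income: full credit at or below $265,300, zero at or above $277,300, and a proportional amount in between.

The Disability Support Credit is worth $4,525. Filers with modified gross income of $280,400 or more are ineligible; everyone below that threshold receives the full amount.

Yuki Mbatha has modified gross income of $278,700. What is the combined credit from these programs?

$10,444

Energy Efficiency Rebate: 18% of the $4,200 excess over $274,500 is $756; credit = $3,875 − $756 = $3,119.
Child Tax Credit: $278,700 is at or below the $348,200 threshold, so the full $2,800 applies.
Commuter Credit: $278,700 is at or above $277,300, so the credit is $0.
Disability Support Credit: $278,700 is below the $280,400 cutoff, so the full $4,525 applies.
Total: $3,119 + $2,800 + $0 + $4,525 = $10,444.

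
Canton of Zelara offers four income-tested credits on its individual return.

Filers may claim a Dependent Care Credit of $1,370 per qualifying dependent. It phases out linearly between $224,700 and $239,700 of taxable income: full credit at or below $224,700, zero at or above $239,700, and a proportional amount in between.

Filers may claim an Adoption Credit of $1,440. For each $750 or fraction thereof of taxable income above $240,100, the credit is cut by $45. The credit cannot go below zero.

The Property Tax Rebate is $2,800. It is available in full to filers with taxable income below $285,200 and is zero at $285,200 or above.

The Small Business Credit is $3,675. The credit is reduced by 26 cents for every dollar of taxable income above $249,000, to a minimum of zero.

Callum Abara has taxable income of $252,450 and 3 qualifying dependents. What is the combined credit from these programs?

$6,253

Dependent Care Credit: base = 3 × $1,370 = $4,110. $252,450 is at or above $239,700, so the credit is $0.
Adoption Credit: income exceeds $240,100 by $12,350, which is 17 full-or-partial $750 increments; reduction = 17 × $45 = $765, leaving $675.
Property Tax Rebate: $252,450 is below the $285,200 cutoff, so the full $2,800 applies.
Small Business Credit: 26% of the $3,450 excess over $249,000 is $897; credit = $3,675 − $897 = $2,778.
Total: $0 + $675 + $2,800 + $2,778 = $6,253.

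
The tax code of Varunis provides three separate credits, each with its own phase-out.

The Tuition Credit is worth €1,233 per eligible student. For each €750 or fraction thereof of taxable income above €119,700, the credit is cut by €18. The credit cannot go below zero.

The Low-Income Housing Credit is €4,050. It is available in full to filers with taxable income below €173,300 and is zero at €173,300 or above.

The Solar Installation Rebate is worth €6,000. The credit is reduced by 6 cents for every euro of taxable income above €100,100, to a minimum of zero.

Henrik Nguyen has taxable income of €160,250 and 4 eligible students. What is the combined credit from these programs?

€10,383

Tuition Credit: base = 4 × €1,233 = €4,932. income exceeds €119,700 by €40,550, which is 55 full-or-partial €750 increments; reduction = 55 × €18 = €990, leaving €3,942.
Low-Income Housing Credit: €160,250 is below the €173,300 cutoff, so the full €4,050 applies.
Solar Installation Rebate: 6% of the €60,150 excess over €100,100 is €3,609; credit = €6,000 − €3,609 = €2,391.
Total: €3,942 + €4,050 + €2,391 = €10,383.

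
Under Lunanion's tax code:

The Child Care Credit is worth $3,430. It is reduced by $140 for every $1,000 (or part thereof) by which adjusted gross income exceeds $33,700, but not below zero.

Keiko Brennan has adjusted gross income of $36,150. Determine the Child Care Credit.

Child Care Credit: income exceeds $33,700 by $2,450, which is 3 full-or-partial $1,000 increments; reduction = 3 × $140 = $420, leaving $3,010.

$3,010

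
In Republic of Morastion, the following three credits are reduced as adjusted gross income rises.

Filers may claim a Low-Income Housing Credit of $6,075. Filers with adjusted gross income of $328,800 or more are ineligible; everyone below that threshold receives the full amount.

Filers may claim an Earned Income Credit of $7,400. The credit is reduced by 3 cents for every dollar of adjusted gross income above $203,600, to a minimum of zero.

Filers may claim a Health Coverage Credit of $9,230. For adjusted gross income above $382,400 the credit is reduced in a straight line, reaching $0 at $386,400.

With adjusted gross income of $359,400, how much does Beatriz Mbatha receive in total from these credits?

Low-Income Housing Credit: $359,400 meets or exceeds the $328,800 cutoff, so the credit is $0.
Earned Income Credit: 3% of the $155,800 excess over $203,600 is $4,674; credit = $7,400 − $4,674 = $2,726.
Health Coverage Credit: $359,400 is at or below the $382,400 threshold, so the full $9,230 applies.
Total: $0 + $2,726 + $9,230 = $11,956.

$11,956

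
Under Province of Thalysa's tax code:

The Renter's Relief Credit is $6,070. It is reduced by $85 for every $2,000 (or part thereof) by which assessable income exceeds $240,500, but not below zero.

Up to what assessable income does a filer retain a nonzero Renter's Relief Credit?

$382,500

After 71 increments the reduction is 71 × $85 = $6,035, leaving $35; one more increment wipes it out. Increment 71 ends at excess 71 × $2,000 = $142,000, so the highest qualifying income is $240,500 + $142,000 = $382,500.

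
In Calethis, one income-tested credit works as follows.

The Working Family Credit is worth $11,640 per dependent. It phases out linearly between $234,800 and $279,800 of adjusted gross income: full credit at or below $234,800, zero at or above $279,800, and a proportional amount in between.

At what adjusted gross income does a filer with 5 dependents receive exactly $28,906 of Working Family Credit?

Full credit = 5 × $11,640 = $58,200.
$28,906 is 28,906/58,200 of the full $58,200, so 29,294/58,200 of the $45,000 range has been used: income = $234,800 + $45,000 × 29,294/58,200 = $257,450.

$257,450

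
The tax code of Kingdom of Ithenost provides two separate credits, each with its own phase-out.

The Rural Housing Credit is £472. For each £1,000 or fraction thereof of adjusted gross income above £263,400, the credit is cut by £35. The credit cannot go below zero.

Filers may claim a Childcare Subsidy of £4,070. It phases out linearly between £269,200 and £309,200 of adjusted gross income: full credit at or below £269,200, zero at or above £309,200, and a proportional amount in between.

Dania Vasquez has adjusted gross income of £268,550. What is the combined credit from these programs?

£4,332

Rural Housing Credit: income exceeds £263,400 by £5,150, which is 6 full-or-partial £1,000 increments; reduction = 6 × £35 = £210, leaving £262.
Childcare Subsidy: £268,550 is at or below the £269,200 threshold, so the full £4,070 applies.
Total: £262 + £4,070 = £4,332.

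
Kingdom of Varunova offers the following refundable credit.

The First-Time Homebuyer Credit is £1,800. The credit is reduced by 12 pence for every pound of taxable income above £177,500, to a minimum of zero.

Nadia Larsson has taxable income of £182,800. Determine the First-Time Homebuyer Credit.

First-Time Homebuyer Credit: 12% of the £5,300 excess over £177,500 is £636; credit = £1,800 − £636 = £1,164.

£1,164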